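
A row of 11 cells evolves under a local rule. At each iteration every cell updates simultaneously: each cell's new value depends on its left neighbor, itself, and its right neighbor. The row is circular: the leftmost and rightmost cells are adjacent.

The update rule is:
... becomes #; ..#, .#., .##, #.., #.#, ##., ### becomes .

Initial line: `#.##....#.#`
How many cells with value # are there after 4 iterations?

7

iteration 1: .....##....
iteration 2: ####....###
iteration 3: .....##....  (repeats iteration 1; period 2)
iteration 4: ####....###
count of #: 7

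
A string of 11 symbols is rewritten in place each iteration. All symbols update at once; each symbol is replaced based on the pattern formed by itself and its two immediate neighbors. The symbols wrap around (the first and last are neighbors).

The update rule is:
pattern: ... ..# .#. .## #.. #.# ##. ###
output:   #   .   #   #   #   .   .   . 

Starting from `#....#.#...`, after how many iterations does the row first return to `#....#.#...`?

2

####.#.###.
#....#.#...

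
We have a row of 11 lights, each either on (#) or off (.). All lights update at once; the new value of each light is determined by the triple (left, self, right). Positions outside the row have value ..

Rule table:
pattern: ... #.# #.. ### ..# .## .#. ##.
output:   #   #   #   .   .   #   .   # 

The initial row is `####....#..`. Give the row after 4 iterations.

#..#.##...#

iteration 1: #..####..##
iteration 2: .#.#..##.##
iteration 3: ..#.#.#####
iteration 4: #..#.##...#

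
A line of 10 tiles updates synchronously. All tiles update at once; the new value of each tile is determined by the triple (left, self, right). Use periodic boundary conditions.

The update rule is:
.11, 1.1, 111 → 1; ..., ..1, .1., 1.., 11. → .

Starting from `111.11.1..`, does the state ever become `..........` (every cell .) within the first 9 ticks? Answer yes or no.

yes

tick 1: 11.11.1...
tick 2: 1.11.1....
tick 3: .11.1.....
tick 4: .1.1......
tick 5: ..1.......
tick 6: ..........
all cells are . at tick 6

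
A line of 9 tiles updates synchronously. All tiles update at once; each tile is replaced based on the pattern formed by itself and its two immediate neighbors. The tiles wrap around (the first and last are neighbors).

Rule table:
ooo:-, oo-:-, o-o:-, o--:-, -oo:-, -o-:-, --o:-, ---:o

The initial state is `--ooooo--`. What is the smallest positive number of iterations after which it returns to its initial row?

2

o-------o
--ooooo--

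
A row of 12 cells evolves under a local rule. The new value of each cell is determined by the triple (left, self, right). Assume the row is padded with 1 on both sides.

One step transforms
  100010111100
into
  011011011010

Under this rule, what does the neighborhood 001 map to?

0

At position 3 the neighborhood is 001; the next row has 0 there.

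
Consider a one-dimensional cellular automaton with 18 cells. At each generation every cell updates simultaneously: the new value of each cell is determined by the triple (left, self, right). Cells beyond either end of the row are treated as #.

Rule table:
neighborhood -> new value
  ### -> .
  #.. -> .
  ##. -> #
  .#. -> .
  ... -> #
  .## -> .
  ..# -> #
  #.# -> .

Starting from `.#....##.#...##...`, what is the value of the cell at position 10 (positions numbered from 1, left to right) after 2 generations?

...###.#...##.#.##
.##..#...##.#.....
position 10 holds #

#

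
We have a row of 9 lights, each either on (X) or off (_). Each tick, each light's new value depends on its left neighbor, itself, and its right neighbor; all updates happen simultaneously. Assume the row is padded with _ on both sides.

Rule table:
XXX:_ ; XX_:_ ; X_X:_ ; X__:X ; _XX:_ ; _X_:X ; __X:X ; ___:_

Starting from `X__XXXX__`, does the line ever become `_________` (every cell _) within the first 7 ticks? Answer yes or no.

XXX____X_
___X__XXX
__XXXX___
_X____X__
XXX__XXX_
___XX___X
__X__X_XX
tick 7 is __X__X_XX, still not uniform _

no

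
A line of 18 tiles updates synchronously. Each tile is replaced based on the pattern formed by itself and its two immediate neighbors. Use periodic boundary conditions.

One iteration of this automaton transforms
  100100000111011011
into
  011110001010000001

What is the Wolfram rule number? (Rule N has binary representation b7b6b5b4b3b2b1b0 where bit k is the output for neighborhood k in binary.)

position 10: 111 → 1  (bit 7 = 1)
position 0: 110 → 0  (bit 6 = 0)
position 12: 101 → 0  (bit 5 = 0)
position 1: 100 → 1  (bit 4 = 1)
position 9: 011 → 0  (bit 3 = 0)
position 3: 010 → 1  (bit 2 = 1)
position 2: 001 → 1  (bit 1 = 1)
position 5: 000 → 0  (bit 0 = 0)
bits b7..b0 = 10010110 = 150

150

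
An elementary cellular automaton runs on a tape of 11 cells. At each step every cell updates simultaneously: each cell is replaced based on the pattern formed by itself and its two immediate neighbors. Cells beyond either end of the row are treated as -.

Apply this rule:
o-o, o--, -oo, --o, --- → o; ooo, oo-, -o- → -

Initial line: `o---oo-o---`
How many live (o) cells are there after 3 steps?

-oooo-o-ooo
oo---o-oo--
o-ooo-oo-oo
count of o: 8

8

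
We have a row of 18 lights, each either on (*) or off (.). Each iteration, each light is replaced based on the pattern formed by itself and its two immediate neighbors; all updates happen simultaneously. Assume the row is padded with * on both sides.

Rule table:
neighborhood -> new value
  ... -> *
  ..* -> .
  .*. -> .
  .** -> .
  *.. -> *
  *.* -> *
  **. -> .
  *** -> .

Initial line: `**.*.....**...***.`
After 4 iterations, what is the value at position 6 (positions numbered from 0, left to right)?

.

..*.****...**....*
*..*....**...***..
.*..***...**....*.
*.*....**...***..*
position 6 holds .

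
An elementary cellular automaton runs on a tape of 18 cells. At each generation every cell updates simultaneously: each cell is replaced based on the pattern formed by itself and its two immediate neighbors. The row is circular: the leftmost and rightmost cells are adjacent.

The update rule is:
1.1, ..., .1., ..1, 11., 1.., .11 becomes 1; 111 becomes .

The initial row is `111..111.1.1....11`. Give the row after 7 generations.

..1111.1111111111.

..1111.1111111111.
111..111........11
..1111.1111111111.  (repeats generation 1; period 2)
generation 7: ..1111.1111111111.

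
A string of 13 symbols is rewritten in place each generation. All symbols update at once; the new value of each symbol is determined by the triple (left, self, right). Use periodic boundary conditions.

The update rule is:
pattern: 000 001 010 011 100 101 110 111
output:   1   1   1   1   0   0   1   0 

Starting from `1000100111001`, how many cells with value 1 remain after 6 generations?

7

1011101101011
1010101101010
1010101101010  (fixed point — unchanged through generation 6)
count of 1: 7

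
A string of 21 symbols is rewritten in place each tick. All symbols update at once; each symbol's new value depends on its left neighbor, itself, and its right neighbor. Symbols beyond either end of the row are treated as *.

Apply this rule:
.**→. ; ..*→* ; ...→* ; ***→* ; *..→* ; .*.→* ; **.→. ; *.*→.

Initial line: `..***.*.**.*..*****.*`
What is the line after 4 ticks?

.....****.**.***.**.*

**.*..*....***.***...
*..********.*...*.***
.**.******..*****..**
.....****.**.***.**.*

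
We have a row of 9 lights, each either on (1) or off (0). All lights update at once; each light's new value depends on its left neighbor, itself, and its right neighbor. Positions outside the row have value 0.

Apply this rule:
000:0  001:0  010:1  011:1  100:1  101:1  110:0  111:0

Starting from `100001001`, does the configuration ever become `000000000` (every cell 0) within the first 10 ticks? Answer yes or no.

tick 1: 110001101
tick 2: 101001011
tick 3: 111101110
tick 4: 100011001
tick 5: 110010101
tick 6: 101011111
tick 7: 111110000
tick 8: 100001000
tick 9: 110001100
tick 10: 101001010
tick 10 is 101001010, still not uniform 0

no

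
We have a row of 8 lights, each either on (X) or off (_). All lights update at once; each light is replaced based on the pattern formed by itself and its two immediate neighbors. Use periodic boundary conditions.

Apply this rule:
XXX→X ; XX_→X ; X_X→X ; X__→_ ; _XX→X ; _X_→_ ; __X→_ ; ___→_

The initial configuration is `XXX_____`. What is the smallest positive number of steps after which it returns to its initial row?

XXX_____

1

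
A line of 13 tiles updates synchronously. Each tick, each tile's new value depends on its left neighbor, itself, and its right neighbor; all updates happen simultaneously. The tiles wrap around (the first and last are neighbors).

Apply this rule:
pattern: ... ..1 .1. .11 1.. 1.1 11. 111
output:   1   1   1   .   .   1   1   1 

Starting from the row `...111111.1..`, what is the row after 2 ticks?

1111.1111111.

111.1111111.1
1111.1111111.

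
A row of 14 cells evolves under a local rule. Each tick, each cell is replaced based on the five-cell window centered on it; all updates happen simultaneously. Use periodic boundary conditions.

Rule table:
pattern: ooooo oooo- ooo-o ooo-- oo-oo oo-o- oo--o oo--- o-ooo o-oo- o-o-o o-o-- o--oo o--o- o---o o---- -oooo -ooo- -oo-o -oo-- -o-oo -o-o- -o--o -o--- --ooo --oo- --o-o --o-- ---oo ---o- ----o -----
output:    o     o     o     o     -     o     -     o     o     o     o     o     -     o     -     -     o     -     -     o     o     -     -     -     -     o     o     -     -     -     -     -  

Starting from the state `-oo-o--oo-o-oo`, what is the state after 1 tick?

-o-oo--o-oooo-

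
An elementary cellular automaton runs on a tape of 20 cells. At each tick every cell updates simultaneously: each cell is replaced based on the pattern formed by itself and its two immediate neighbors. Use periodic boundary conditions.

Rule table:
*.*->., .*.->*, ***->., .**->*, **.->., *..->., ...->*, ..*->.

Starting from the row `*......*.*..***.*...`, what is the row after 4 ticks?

*.*.*..*.*..*.*.*.*.

*.****.*.*..*...*.*.
*.*....*.*..*.*.*.*.
*.*.**.*.*..*.*.*.*.
*.*.*..*.*..*.*.*.*.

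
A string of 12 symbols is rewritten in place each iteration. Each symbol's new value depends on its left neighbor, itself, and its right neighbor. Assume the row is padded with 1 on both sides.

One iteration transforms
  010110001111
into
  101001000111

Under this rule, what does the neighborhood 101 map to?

1

At position 0 the neighborhood is 101; the next row has 1 there.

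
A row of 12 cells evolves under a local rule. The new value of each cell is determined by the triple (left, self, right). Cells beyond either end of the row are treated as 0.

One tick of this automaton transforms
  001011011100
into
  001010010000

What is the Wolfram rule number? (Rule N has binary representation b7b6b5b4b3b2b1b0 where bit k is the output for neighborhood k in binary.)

12

position 8: 111 → 0  (bit 7 = 0)
position 5: 110 → 0  (bit 6 = 0)
position 3: 101 → 0  (bit 5 = 0)
position 10: 100 → 0  (bit 4 = 0)
position 4: 011 → 1  (bit 3 = 1)
position 2: 010 → 1  (bit 2 = 1)
position 1: 001 → 0  (bit 1 = 0)
position 0: 000 → 0  (bit 0 = 0)
bits b7..b0 = 00001100 = 12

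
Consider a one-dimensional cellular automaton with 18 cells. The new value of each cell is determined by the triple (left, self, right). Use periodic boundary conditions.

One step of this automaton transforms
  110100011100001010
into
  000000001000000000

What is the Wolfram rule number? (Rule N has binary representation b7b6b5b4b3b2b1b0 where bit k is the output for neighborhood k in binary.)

position 8: 111 → 1  (bit 7 = 1)
position 1: 110 → 0  (bit 6 = 0)
position 2: 101 → 0  (bit 5 = 0)
position 4: 100 → 0  (bit 4 = 0)
position 0: 011 → 0  (bit 3 = 0)
position 3: 010 → 0  (bit 2 = 0)
position 6: 001 → 0  (bit 1 = 0)
position 5: 000 → 0  (bit 0 = 0)
bits b7..b0 = 10000000 = 128

128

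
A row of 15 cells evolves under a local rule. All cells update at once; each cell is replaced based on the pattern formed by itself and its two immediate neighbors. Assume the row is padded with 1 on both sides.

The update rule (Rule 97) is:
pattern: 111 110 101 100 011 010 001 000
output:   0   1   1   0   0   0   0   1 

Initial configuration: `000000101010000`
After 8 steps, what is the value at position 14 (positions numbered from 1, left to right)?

011110010100110
100010001000011
101000100011000
110010001001010
010000100000101
100110001110010
100010100010001
101001001000100
position 14 holds 0

0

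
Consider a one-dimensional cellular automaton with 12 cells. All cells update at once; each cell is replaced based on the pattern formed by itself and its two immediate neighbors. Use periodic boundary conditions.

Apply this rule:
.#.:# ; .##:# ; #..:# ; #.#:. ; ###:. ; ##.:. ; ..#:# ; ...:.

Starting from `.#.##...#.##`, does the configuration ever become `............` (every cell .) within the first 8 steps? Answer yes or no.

step 1: .#.#.#.##.#.
step 2: ##.#.#.#..##
step 3: ...#.#.####.
step 4: ..##.#.#...#
step 5: ###..#.##.##
step 6: ...###.#..#.
step 7: ..##...#####
step 8: ###.#.##....
step 8 is ###.#.##...., still not uniform .

no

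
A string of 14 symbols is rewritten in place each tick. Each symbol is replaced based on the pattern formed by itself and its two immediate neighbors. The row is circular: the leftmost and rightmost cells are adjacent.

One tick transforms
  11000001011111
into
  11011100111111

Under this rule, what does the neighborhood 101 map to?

At position 8 the neighborhood is 101; the next row has 1 there.

1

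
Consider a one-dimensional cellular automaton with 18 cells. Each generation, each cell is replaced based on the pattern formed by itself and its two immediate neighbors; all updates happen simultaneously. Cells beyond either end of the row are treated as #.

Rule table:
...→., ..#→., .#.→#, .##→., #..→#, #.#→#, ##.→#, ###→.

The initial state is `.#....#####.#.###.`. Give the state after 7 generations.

generation 1: ###.......####..##
generation 2: ..##.........##...
generation 3: #..##.........##..
generation 4: ##..##.........##.
generation 5: .##..##.........##
generation 6: #.##..##..........
generation 7: ##.##..##.........

##.##..##.........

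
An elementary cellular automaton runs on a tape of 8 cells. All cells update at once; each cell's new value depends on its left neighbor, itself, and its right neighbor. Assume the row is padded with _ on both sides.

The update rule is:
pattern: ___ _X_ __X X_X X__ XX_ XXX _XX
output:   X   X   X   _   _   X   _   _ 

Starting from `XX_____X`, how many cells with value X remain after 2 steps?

_X_XXXXX
XX_____X
count of X: 3

3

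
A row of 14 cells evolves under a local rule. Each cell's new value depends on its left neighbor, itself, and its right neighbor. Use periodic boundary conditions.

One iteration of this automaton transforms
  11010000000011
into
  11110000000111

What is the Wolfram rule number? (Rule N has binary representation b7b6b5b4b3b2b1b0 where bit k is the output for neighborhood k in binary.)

position 0: 111 → 1  (bit 7 = 1)
position 1: 110 → 1  (bit 6 = 1)
position 2: 101 → 1  (bit 5 = 1)
position 4: 100 → 0  (bit 4 = 0)
position 12: 011 → 1  (bit 3 = 1)
position 3: 010 → 1  (bit 2 = 1)
position 11: 001 → 1  (bit 1 = 1)
position 5: 000 → 0  (bit 0 = 0)
bits b7..b0 = 11101110 = 238

238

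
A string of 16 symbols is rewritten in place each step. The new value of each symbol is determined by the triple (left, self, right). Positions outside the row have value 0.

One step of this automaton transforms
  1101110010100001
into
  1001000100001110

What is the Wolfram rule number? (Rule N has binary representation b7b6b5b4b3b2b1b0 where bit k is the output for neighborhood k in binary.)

11

position 4: 111 → 0  (bit 7 = 0)
position 1: 110 → 0  (bit 6 = 0)
position 2: 101 → 0  (bit 5 = 0)
position 6: 100 → 0  (bit 4 = 0)
position 0: 011 → 1  (bit 3 = 1)
position 8: 010 → 0  (bit 2 = 0)
position 7: 001 → 1  (bit 1 = 1)
position 12: 000 → 1  (bit 0 = 1)
bits b7..b0 = 00001011 = 11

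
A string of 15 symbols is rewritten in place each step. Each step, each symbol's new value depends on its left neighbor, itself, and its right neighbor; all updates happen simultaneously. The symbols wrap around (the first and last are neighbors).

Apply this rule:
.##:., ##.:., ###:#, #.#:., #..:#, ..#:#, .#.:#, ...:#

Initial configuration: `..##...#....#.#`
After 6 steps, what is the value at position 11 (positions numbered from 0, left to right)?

#

step 1: ##..#########.#
step 2: #.##.#######...
step 3: #.....#####.###
step 4: .#####.###...##
step 5: ..###...#.###..
step 6: ##.#.####..#.##
position 11 holds #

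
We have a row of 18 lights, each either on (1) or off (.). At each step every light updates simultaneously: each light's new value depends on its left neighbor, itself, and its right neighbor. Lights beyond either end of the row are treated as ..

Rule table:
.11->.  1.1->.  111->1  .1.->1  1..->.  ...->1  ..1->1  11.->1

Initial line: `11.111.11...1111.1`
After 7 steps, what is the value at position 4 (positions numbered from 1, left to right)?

step 1: .1..11..1.11.111.1
step 2: 11.1.1.11..1..11.1
step 3: .1.1.1..1.11.1.1.1
step 4: 11.1.1.11..1.1.1.1
step 5: .1.1.1..1.11.1.1.1  (repeats step 3; period 2)
step 7: .1.1.1..1.11.1.1.1
position 4 holds 1

1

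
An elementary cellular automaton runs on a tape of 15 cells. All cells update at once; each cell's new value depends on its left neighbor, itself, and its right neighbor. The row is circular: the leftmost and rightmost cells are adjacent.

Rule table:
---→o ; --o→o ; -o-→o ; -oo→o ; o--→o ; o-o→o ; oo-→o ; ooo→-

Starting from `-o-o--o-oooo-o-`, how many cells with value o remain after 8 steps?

4

step 1: ooooooooo--oooo
step 2: --------oooo---
step 3: ooooooooo--oooo  (repeats step 1; period 2)
step 8: --------oooo---
count of o: 4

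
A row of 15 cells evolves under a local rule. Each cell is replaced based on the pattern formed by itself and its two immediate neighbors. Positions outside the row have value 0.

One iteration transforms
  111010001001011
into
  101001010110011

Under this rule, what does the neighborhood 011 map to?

1

At position 0 the neighborhood is 011; the next row has 1 there.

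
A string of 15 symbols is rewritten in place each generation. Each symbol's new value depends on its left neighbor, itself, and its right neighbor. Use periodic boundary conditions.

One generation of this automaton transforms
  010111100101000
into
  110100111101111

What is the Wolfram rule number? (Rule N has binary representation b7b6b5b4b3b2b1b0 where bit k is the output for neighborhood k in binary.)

95

position 4: 111 → 0  (bit 7 = 0)
position 6: 110 → 1  (bit 6 = 1)
position 2: 101 → 0  (bit 5 = 0)
position 7: 100 → 1  (bit 4 = 1)
position 3: 011 → 1  (bit 3 = 1)
position 1: 010 → 1  (bit 2 = 1)
position 0: 001 → 1  (bit 1 = 1)
position 13: 000 → 1  (bit 0 = 1)
bits b7..b0 = 01011111 = 95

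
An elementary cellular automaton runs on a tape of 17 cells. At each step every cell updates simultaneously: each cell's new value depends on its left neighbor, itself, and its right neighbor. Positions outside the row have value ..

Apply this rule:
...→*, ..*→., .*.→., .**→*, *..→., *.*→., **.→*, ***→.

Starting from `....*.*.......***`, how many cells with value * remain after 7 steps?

6

step 1: ***.....*****.*.*
step 2: *.*.***.*...*....
step 3: ....*.*...*...***
step 4: ***.....*...*.*.*
step 5: *.*.***...*......
step 6: ....*.*.*...*****
step 7: ***.......*.*...*
count of *: 6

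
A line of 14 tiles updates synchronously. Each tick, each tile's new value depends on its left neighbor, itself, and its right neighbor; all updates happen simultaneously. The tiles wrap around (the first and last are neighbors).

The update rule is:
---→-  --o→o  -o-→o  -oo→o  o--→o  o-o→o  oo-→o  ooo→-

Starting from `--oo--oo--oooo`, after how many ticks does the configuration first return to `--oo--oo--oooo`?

14

tick 1: ooooooooooo--o
tick 2: ----------oooo
tick 3: o--------oo--o
tick 4: oo------oooooo
tick 5: -oo----oo-----
tick 6: oooo--oooo----
tick 7: o--oooo--oo--o
tick 8: oooo--oooooooo
tick 9: ---oooo-------
tick 10: --oo--oo------
tick 11: -oooooooo-----
tick 12: oo------oo----
tick 13: ooo----oooo--o
tick 14: --oo--oo--oooo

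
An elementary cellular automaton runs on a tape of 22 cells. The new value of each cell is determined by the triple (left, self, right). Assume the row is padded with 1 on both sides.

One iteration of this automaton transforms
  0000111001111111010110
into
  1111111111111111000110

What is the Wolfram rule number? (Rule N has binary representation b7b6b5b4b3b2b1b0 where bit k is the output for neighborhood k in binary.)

219

position 5: 111 → 1  (bit 7 = 1)
position 6: 110 → 1  (bit 6 = 1)
position 16: 101 → 0  (bit 5 = 0)
position 0: 100 → 1  (bit 4 = 1)
position 4: 011 → 1  (bit 3 = 1)
position 17: 010 → 0  (bit 2 = 0)
position 3: 001 → 1  (bit 1 = 1)
position 1: 000 → 1  (bit 0 = 1)
bits b7..b0 = 11011011 = 219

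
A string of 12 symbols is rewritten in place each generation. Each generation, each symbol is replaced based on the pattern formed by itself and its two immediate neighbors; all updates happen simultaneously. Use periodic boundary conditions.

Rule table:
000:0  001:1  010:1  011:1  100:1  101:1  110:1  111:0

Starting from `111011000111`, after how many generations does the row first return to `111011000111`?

36

001111101100
011000111110
111101100011
000111110110
001100011111
111110110001
000011111011
100110001111
111111011000
100001111101
110011000111
011111101100
110000111110
111001100011
001111110110
011000011111
111100110001
000111111011
101100001111
111110011000
100011111101
110110000111
011111001100
110001111110
111011000011
001111100110
011000111111
111101100001
000111110011
101100011111
111110110000
100011111001
110110001111
011111011000
110001111100
111011000111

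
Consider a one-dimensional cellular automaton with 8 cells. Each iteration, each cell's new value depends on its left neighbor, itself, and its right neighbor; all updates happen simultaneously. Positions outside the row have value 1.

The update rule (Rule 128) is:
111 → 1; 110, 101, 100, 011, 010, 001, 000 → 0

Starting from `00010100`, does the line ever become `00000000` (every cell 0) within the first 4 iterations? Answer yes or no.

yes

00000000
all cells are 0 at iteration 1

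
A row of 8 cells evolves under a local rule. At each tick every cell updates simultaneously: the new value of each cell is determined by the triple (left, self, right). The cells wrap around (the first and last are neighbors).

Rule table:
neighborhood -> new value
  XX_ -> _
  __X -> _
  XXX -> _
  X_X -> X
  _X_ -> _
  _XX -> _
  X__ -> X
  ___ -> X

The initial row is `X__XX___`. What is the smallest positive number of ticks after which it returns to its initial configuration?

_X___XX_
__XX___X
X___XX__
_XX___X_
___XX__X
XX___X__
__XX__X_
X___X__X
_XX__X__
___X__XX
XX__X___
__X__XX_
X__X___X
_X__XX__
__X___XX
X__XX___

16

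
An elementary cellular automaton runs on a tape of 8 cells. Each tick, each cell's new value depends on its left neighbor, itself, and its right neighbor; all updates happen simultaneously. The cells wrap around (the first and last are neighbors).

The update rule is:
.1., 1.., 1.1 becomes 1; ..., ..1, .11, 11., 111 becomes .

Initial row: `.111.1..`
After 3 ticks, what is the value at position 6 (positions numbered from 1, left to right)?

....111.
.......1
1......1
position 6 holds .

.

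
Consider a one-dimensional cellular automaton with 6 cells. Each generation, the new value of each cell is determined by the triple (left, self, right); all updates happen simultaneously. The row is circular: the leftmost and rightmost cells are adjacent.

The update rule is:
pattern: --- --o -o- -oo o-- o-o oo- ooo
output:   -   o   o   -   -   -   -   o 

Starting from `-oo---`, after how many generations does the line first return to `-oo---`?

o-----
o----o
----o-
---oo-
--o---
-oo---

6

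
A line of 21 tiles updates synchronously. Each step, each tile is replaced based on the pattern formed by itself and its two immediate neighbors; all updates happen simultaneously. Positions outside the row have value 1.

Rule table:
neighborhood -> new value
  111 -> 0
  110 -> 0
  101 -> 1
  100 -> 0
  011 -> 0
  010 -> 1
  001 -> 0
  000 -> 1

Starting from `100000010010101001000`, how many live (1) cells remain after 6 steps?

4

001111010011111001010
000000110000000001111
011110000111111100000
100000110000000001110
001110000111111100001
000000110000000001100
count of 1: 4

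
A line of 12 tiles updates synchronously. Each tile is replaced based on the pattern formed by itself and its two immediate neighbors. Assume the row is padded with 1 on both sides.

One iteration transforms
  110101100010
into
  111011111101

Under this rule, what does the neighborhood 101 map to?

1

At position 2 the neighborhood is 101; the next row has 1 there.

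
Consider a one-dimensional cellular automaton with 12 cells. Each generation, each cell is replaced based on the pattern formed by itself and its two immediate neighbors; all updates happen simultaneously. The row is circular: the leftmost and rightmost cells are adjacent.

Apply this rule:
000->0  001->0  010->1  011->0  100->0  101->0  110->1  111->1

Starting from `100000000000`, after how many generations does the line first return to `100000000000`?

1

generation 1: 100000000000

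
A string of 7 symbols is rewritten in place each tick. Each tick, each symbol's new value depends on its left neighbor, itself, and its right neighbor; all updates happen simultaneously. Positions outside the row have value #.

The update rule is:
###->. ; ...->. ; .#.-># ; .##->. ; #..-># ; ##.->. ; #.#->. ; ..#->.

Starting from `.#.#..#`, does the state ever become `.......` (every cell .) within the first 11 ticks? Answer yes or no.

.#.##..
.#...#.
.##..#.
...#.#.
#..#.#.
.#.#.#.
.#.#.#.  (fixed point — unchanged through tick 11)
tick 11 is .#.#.#., still not uniform .

no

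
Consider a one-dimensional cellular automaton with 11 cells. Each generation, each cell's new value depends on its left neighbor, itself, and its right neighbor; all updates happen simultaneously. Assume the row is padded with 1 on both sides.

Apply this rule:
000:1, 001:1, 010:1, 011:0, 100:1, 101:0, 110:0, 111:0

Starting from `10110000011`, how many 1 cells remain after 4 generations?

00001111100
11110000011
00001111100  (repeats generation 1; period 2)
generation 4: 11110000011
count of 1: 6

6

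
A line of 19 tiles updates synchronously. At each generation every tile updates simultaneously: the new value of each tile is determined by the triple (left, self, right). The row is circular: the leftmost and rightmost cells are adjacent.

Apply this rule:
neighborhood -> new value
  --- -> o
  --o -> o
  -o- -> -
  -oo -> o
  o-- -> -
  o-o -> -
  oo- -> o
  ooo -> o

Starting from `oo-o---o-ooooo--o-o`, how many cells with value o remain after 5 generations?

generation 1: oo---oo--ooooo-o--o
generation 2: oo-oooo-oooooo---oo
generation 3: oo-oooo-oooooo-oooo
generation 4: oo-oooo-oooooo-oooo  (fixed point — unchanged through generation 5)
count of o: 16

16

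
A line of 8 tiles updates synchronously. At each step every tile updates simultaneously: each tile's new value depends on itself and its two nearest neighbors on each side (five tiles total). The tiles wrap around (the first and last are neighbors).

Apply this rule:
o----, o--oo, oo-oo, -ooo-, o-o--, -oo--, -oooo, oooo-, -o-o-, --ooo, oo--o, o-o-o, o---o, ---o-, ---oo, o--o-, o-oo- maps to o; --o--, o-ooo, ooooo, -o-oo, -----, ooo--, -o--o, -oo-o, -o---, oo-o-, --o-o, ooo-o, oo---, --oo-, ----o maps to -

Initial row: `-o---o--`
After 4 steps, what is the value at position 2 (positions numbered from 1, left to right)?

step 1: o--oo--o
step 2: ooo-ooo-
step 3: -o-o-o-o
step 4: oooooooo
position 2 holds o

o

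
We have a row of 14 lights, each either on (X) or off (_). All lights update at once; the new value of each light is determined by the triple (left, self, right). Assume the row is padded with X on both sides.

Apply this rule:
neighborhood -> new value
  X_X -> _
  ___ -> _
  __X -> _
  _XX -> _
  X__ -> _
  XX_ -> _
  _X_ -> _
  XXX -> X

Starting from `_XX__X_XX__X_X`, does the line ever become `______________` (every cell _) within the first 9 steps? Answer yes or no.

yes

______________
all cells are _ at step 1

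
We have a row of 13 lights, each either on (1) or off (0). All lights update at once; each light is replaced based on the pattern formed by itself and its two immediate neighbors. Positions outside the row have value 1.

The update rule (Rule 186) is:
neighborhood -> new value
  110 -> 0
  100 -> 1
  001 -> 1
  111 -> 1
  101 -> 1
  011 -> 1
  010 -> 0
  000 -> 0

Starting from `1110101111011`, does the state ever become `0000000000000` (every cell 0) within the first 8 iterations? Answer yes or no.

no

1101011110111
1010111101111
0101111011111
1011110111111
0111101111111
1111011111111
1110111111111
1101111111111
iteration 8 is 1101111111111, still not uniform 0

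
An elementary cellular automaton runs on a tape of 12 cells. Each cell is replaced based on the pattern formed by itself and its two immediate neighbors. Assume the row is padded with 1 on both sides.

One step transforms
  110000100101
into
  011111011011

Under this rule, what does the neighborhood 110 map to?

1

At position 1 the neighborhood is 110; the next row has 1 there.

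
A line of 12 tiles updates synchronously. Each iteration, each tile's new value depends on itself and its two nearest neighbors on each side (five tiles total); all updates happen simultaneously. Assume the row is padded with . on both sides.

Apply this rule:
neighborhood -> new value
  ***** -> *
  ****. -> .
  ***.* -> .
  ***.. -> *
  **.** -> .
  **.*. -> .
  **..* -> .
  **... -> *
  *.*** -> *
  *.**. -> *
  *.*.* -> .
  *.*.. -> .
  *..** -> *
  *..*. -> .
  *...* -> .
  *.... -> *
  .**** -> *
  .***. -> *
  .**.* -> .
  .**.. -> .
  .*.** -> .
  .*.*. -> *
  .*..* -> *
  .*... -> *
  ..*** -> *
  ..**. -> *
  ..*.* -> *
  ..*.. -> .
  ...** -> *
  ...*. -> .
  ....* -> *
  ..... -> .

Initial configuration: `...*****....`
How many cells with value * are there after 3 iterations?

.*****.***..
****...*****
**.**.****.*
count of *: 9

9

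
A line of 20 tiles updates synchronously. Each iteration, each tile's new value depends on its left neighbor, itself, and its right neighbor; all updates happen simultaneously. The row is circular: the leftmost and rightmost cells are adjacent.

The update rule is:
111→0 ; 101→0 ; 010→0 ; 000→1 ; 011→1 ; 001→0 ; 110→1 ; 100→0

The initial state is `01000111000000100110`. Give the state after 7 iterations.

11000100011110110110

iteration 1: 00010101011110000110
iteration 2: 11000000010010110110
iteration 3: 11011111000000110110
iteration 4: 11010001011110110110
iteration 5: 11000100010010110110
iteration 6: 11010001000000110110
iteration 7: 11000100011110110110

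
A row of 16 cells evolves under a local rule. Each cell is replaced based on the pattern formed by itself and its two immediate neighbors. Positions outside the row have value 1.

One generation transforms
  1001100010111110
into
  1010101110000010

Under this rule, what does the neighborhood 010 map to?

At position 8 the neighborhood is 010; the next row has 1 there.

1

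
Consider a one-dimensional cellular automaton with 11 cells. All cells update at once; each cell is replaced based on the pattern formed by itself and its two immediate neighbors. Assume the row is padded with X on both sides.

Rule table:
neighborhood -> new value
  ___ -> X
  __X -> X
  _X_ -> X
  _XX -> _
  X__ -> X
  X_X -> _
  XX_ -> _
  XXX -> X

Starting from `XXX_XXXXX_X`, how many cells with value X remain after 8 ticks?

9

tick 1: XX___XXX___
tick 2: X_XXX_X_XXX
tick 3: ___X__X__XX
tick 4: XXXXXXXXX_X
tick 5: XXXXXXXX___
tick 6: XXXXXXX_XXX
tick 7: XXXXXX___XX
tick 8: XXXXX_XXX_X
count of X: 9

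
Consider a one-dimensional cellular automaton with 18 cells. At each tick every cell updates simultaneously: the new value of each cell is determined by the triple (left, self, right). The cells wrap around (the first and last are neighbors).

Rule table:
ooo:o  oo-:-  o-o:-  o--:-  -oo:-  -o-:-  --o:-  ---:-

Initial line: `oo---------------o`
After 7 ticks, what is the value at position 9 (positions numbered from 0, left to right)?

-

o-----------------
------------------
------------------  (fixed point — unchanged through tick 7)
position 9 holds -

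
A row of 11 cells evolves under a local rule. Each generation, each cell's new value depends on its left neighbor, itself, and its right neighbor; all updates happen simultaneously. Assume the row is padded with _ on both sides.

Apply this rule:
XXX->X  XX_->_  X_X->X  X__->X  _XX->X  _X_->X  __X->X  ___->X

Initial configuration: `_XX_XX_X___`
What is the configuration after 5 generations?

X_XXXXX_XX_

XX_XX_XXXXX
X_XX_XXXXX_
XXX_XXXXX_X
XX_XXXXX_XX
X_XXXXX_XX_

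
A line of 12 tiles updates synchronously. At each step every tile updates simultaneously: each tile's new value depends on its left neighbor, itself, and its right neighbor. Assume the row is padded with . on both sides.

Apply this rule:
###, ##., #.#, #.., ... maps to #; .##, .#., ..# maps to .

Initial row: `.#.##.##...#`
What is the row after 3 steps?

..#.##.###..
#..#.##.####
.#..#.##.###

.#..#.##.###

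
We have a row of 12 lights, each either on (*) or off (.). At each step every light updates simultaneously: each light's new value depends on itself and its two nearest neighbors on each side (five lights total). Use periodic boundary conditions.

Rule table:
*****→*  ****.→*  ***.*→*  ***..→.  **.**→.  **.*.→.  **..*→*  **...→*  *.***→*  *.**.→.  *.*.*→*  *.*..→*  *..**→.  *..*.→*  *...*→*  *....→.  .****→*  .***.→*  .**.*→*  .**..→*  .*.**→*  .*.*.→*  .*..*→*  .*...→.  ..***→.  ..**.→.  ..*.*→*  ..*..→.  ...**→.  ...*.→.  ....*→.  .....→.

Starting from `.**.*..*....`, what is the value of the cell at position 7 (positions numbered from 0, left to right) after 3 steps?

*

..*.***.....
..****.*....
...***.*....
position 7 holds *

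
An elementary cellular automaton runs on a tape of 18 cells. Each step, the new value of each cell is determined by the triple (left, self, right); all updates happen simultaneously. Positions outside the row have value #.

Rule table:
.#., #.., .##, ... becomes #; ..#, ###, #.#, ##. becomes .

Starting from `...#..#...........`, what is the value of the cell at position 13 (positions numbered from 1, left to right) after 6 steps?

.

step 1: ##.##.###########.
step 2: ...#..#...........  (repeats step 0; period 2)
step 6: ...#..#...........
position 13 holds .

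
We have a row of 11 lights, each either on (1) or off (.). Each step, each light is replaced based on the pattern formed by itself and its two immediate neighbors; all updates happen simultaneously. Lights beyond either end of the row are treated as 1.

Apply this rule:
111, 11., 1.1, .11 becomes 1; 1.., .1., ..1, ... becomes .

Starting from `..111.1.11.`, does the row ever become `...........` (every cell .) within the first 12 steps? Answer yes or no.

step 1: ..1111.1111
step 2: ..111111111
step 3: ..111111111  (fixed point — unchanged through step 12)
step 12 is ..111111111, still not uniform .

no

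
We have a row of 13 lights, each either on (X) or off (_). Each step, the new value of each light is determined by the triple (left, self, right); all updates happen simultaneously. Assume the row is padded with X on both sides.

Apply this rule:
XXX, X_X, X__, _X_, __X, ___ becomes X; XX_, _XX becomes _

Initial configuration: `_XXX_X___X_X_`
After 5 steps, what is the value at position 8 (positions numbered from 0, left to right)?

X

X_X_XXXXXXXXX
_XXX_XXXXXXXX
X_X_X_XXXXXXX
_XXXXX_XXXXXX
X_XXX_X_XXXXX
position 8 holds X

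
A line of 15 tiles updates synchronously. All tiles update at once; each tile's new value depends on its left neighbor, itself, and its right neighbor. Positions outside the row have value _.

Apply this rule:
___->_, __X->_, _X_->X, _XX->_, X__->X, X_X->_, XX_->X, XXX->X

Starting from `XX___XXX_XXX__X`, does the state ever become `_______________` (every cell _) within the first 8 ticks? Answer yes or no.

no

tick 1: _XX___XX__XXX_X
tick 2: __XX___XX__XX_X
tick 3: ___XX___XX__X_X
tick 4: ____XX___XX_X_X
tick 5: _____XX___X_X_X
tick 6: ______XX__X_X_X
tick 7: _______XX_X_X_X
tick 8: ________X_X_X_X
tick 8 is ________X_X_X_X, still not uniform _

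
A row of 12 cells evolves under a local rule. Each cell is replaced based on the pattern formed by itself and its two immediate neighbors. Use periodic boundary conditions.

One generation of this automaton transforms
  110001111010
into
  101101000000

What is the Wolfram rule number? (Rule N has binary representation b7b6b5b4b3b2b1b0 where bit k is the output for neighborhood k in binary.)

position 6: 111 → 0  (bit 7 = 0)
position 1: 110 → 0  (bit 6 = 0)
position 9: 101 → 0  (bit 5 = 0)
position 2: 100 → 1  (bit 4 = 1)
position 0: 011 → 1  (bit 3 = 1)
position 10: 010 → 0  (bit 2 = 0)
position 4: 001 → 0  (bit 1 = 0)
position 3: 000 → 1  (bit 0 = 1)
bits b7..b0 = 00011001 = 25

25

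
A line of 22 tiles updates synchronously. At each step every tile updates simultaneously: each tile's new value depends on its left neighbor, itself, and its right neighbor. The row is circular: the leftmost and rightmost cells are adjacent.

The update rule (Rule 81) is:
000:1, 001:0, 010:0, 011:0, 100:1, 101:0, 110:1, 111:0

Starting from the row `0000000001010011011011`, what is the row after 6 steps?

0001111001100110010000

1111111100001001001001
0000000111100100100100
1111110000110010010011
0000011110011001001000
1111000011001100100111
0001111001100110010000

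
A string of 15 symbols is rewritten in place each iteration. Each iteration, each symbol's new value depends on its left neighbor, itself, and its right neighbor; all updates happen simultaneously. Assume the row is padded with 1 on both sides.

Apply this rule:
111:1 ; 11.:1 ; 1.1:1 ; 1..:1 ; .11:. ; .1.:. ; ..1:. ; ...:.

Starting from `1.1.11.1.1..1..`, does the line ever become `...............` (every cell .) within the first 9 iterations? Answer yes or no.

no

11.1.11.1.1..1.
111.1.11.1.1..1
1111.1.11.1.1..
11111.1.11.1.1.
111111.1.11.1.1
1111111.1.11.1.
11111111.1.11.1
111111111.1.11.
1111111111.1.11
iteration 9 is 1111111111.1.11, still not uniform .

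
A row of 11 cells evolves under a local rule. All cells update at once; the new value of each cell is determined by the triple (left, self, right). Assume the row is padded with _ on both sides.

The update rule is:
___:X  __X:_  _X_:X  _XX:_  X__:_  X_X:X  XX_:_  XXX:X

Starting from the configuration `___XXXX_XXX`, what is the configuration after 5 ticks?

__X__XXXX_X

XX__XX_X_X_
______XXXX_
XXXXX__XX__
_XXX______X
__X__XXXX_X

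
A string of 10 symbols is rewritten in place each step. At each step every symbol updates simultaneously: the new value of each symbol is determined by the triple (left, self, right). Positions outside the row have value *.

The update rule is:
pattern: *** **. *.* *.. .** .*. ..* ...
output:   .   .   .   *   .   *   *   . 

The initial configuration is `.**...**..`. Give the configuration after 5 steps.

.*....****

...*.*..**
*.**.***..
........**
*......*..
.*....****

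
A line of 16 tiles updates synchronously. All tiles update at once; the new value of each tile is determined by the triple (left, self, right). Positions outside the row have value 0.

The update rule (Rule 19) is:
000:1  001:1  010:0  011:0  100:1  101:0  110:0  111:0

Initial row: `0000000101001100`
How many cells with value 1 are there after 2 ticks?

5

tick 1: 1111111000110011
tick 2: 0000000111001100
count of 1: 5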